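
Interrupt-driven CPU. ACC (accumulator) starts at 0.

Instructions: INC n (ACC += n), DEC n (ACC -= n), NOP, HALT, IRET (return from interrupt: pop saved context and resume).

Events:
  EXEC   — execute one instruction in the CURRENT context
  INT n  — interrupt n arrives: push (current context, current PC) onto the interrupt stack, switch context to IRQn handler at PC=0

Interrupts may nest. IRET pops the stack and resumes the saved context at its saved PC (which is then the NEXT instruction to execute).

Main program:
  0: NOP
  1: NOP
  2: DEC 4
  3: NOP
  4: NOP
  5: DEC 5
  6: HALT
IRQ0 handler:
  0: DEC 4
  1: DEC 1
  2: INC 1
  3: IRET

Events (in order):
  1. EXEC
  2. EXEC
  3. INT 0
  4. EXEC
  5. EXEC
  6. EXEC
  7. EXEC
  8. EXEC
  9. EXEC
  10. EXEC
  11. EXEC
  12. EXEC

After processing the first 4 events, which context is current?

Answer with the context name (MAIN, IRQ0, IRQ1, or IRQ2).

Answer: IRQ0

Derivation:
Event 1 (EXEC): [MAIN] PC=0: NOP
Event 2 (EXEC): [MAIN] PC=1: NOP
Event 3 (INT 0): INT 0 arrives: push (MAIN, PC=2), enter IRQ0 at PC=0 (depth now 1)
Event 4 (EXEC): [IRQ0] PC=0: DEC 4 -> ACC=-4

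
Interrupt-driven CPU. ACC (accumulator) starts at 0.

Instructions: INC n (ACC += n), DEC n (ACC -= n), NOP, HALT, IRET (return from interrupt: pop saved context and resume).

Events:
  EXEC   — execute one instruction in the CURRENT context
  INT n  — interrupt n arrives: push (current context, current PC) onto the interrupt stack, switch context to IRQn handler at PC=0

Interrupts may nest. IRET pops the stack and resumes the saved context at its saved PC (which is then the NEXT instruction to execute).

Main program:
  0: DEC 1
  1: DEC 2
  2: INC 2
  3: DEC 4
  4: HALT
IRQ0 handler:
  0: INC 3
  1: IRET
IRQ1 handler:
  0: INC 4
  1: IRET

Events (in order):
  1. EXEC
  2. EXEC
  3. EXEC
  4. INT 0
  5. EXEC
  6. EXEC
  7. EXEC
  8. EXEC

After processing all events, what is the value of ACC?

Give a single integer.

Event 1 (EXEC): [MAIN] PC=0: DEC 1 -> ACC=-1
Event 2 (EXEC): [MAIN] PC=1: DEC 2 -> ACC=-3
Event 3 (EXEC): [MAIN] PC=2: INC 2 -> ACC=-1
Event 4 (INT 0): INT 0 arrives: push (MAIN, PC=3), enter IRQ0 at PC=0 (depth now 1)
Event 5 (EXEC): [IRQ0] PC=0: INC 3 -> ACC=2
Event 6 (EXEC): [IRQ0] PC=1: IRET -> resume MAIN at PC=3 (depth now 0)
Event 7 (EXEC): [MAIN] PC=3: DEC 4 -> ACC=-2
Event 8 (EXEC): [MAIN] PC=4: HALT

Answer: -2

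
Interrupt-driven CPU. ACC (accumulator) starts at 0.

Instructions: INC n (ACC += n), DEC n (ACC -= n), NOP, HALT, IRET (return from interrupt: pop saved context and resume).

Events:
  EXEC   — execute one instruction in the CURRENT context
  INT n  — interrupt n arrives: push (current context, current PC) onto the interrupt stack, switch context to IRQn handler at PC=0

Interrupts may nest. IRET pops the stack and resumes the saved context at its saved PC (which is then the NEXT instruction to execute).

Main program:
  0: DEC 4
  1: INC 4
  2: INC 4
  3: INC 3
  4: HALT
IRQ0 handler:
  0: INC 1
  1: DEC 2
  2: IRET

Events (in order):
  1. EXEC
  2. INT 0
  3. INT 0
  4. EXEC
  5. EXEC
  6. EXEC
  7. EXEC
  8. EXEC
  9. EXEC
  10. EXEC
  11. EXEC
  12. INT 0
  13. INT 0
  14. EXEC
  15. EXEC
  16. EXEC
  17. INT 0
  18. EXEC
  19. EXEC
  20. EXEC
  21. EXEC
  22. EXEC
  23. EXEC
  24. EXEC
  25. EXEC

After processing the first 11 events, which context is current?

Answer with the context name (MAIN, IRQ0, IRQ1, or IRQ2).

Event 1 (EXEC): [MAIN] PC=0: DEC 4 -> ACC=-4
Event 2 (INT 0): INT 0 arrives: push (MAIN, PC=1), enter IRQ0 at PC=0 (depth now 1)
Event 3 (INT 0): INT 0 arrives: push (IRQ0, PC=0), enter IRQ0 at PC=0 (depth now 2)
Event 4 (EXEC): [IRQ0] PC=0: INC 1 -> ACC=-3
Event 5 (EXEC): [IRQ0] PC=1: DEC 2 -> ACC=-5
Event 6 (EXEC): [IRQ0] PC=2: IRET -> resume IRQ0 at PC=0 (depth now 1)
Event 7 (EXEC): [IRQ0] PC=0: INC 1 -> ACC=-4
Event 8 (EXEC): [IRQ0] PC=1: DEC 2 -> ACC=-6
Event 9 (EXEC): [IRQ0] PC=2: IRET -> resume MAIN at PC=1 (depth now 0)
Event 10 (EXEC): [MAIN] PC=1: INC 4 -> ACC=-2
Event 11 (EXEC): [MAIN] PC=2: INC 4 -> ACC=2

Answer: MAIN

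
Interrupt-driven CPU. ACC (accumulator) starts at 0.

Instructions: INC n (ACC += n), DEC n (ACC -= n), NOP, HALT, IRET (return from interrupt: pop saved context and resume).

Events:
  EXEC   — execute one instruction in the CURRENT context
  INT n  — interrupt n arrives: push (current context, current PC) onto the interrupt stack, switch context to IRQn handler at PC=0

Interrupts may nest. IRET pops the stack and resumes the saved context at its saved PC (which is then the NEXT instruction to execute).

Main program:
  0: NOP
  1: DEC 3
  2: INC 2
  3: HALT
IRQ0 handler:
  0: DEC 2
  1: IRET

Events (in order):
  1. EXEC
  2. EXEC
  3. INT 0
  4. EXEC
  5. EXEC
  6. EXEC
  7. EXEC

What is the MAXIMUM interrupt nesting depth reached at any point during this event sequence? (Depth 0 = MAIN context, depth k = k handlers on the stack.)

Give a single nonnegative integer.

Event 1 (EXEC): [MAIN] PC=0: NOP [depth=0]
Event 2 (EXEC): [MAIN] PC=1: DEC 3 -> ACC=-3 [depth=0]
Event 3 (INT 0): INT 0 arrives: push (MAIN, PC=2), enter IRQ0 at PC=0 (depth now 1) [depth=1]
Event 4 (EXEC): [IRQ0] PC=0: DEC 2 -> ACC=-5 [depth=1]
Event 5 (EXEC): [IRQ0] PC=1: IRET -> resume MAIN at PC=2 (depth now 0) [depth=0]
Event 6 (EXEC): [MAIN] PC=2: INC 2 -> ACC=-3 [depth=0]
Event 7 (EXEC): [MAIN] PC=3: HALT [depth=0]
Max depth observed: 1

Answer: 1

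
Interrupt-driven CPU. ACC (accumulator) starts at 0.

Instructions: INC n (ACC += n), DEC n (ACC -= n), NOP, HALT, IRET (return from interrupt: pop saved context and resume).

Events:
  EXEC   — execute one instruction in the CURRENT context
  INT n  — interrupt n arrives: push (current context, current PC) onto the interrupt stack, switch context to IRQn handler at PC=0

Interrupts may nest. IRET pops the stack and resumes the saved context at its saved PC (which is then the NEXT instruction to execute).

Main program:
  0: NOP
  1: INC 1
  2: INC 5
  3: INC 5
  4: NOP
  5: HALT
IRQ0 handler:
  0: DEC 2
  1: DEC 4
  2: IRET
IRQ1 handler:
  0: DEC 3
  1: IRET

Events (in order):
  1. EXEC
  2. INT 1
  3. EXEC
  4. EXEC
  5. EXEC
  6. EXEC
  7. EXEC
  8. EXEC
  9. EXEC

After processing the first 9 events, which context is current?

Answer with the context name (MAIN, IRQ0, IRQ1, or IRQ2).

Event 1 (EXEC): [MAIN] PC=0: NOP
Event 2 (INT 1): INT 1 arrives: push (MAIN, PC=1), enter IRQ1 at PC=0 (depth now 1)
Event 3 (EXEC): [IRQ1] PC=0: DEC 3 -> ACC=-3
Event 4 (EXEC): [IRQ1] PC=1: IRET -> resume MAIN at PC=1 (depth now 0)
Event 5 (EXEC): [MAIN] PC=1: INC 1 -> ACC=-2
Event 6 (EXEC): [MAIN] PC=2: INC 5 -> ACC=3
Event 7 (EXEC): [MAIN] PC=3: INC 5 -> ACC=8
Event 8 (EXEC): [MAIN] PC=4: NOP
Event 9 (EXEC): [MAIN] PC=5: HALT

Answer: MAIN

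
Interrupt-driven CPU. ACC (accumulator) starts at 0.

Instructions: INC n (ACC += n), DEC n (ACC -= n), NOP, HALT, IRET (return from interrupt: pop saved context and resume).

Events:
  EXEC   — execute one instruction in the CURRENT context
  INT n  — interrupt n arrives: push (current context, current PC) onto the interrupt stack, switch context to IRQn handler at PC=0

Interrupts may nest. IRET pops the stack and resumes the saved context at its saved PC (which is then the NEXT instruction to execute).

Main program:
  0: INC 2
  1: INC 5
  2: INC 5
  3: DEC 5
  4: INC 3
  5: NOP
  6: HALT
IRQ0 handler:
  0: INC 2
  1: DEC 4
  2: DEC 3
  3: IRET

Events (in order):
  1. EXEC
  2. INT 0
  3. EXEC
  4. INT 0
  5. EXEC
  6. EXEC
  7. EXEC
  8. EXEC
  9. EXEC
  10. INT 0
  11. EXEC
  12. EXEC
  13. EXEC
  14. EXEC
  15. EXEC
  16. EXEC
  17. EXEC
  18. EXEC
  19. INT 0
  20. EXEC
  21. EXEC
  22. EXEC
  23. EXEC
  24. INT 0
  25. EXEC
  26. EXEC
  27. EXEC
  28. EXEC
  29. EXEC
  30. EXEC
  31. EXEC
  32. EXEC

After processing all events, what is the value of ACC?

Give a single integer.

Answer: -15

Derivation:
Event 1 (EXEC): [MAIN] PC=0: INC 2 -> ACC=2
Event 2 (INT 0): INT 0 arrives: push (MAIN, PC=1), enter IRQ0 at PC=0 (depth now 1)
Event 3 (EXEC): [IRQ0] PC=0: INC 2 -> ACC=4
Event 4 (INT 0): INT 0 arrives: push (IRQ0, PC=1), enter IRQ0 at PC=0 (depth now 2)
Event 5 (EXEC): [IRQ0] PC=0: INC 2 -> ACC=6
Event 6 (EXEC): [IRQ0] PC=1: DEC 4 -> ACC=2
Event 7 (EXEC): [IRQ0] PC=2: DEC 3 -> ACC=-1
Event 8 (EXEC): [IRQ0] PC=3: IRET -> resume IRQ0 at PC=1 (depth now 1)
Event 9 (EXEC): [IRQ0] PC=1: DEC 4 -> ACC=-5
Event 10 (INT 0): INT 0 arrives: push (IRQ0, PC=2), enter IRQ0 at PC=0 (depth now 2)
Event 11 (EXEC): [IRQ0] PC=0: INC 2 -> ACC=-3
Event 12 (EXEC): [IRQ0] PC=1: DEC 4 -> ACC=-7
Event 13 (EXEC): [IRQ0] PC=2: DEC 3 -> ACC=-10
Event 14 (EXEC): [IRQ0] PC=3: IRET -> resume IRQ0 at PC=2 (depth now 1)
Event 15 (EXEC): [IRQ0] PC=2: DEC 3 -> ACC=-13
Event 16 (EXEC): [IRQ0] PC=3: IRET -> resume MAIN at PC=1 (depth now 0)
Event 17 (EXEC): [MAIN] PC=1: INC 5 -> ACC=-8
Event 18 (EXEC): [MAIN] PC=2: INC 5 -> ACC=-3
Event 19 (INT 0): INT 0 arrives: push (MAIN, PC=3), enter IRQ0 at PC=0 (depth now 1)
Event 20 (EXEC): [IRQ0] PC=0: INC 2 -> ACC=-1
Event 21 (EXEC): [IRQ0] PC=1: DEC 4 -> ACC=-5
Event 22 (EXEC): [IRQ0] PC=2: DEC 3 -> ACC=-8
Event 23 (EXEC): [IRQ0] PC=3: IRET -> resume MAIN at PC=3 (depth now 0)
Event 24 (INT 0): INT 0 arrives: push (MAIN, PC=3), enter IRQ0 at PC=0 (depth now 1)
Event 25 (EXEC): [IRQ0] PC=0: INC 2 -> ACC=-6
Event 26 (EXEC): [IRQ0] PC=1: DEC 4 -> ACC=-10
Event 27 (EXEC): [IRQ0] PC=2: DEC 3 -> ACC=-13
Event 28 (EXEC): [IRQ0] PC=3: IRET -> resume MAIN at PC=3 (depth now 0)
Event 29 (EXEC): [MAIN] PC=3: DEC 5 -> ACC=-18
Event 30 (EXEC): [MAIN] PC=4: INC 3 -> ACC=-15
Event 31 (EXEC): [MAIN] PC=5: NOP
Event 32 (EXEC): [MAIN] PC=6: HALT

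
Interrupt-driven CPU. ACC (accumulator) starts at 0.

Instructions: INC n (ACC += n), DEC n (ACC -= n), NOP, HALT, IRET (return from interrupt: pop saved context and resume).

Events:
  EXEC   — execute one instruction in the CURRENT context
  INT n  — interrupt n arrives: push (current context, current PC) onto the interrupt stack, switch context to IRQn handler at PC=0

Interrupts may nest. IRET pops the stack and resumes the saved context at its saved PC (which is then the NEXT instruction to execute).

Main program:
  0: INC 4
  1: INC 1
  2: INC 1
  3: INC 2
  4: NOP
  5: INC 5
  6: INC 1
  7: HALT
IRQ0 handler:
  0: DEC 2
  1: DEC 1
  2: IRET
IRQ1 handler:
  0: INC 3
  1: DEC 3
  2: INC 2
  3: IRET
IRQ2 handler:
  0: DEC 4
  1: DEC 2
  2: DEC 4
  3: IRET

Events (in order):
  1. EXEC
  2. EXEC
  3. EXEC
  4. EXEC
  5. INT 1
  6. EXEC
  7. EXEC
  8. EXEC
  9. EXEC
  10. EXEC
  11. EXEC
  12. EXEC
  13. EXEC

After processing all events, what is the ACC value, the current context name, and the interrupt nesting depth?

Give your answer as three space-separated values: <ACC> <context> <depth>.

Answer: 16 MAIN 0

Derivation:
Event 1 (EXEC): [MAIN] PC=0: INC 4 -> ACC=4
Event 2 (EXEC): [MAIN] PC=1: INC 1 -> ACC=5
Event 3 (EXEC): [MAIN] PC=2: INC 1 -> ACC=6
Event 4 (EXEC): [MAIN] PC=3: INC 2 -> ACC=8
Event 5 (INT 1): INT 1 arrives: push (MAIN, PC=4), enter IRQ1 at PC=0 (depth now 1)
Event 6 (EXEC): [IRQ1] PC=0: INC 3 -> ACC=11
Event 7 (EXEC): [IRQ1] PC=1: DEC 3 -> ACC=8
Event 8 (EXEC): [IRQ1] PC=2: INC 2 -> ACC=10
Event 9 (EXEC): [IRQ1] PC=3: IRET -> resume MAIN at PC=4 (depth now 0)
Event 10 (EXEC): [MAIN] PC=4: NOP
Event 11 (EXEC): [MAIN] PC=5: INC 5 -> ACC=15
Event 12 (EXEC): [MAIN] PC=6: INC 1 -> ACC=16
Event 13 (EXEC): [MAIN] PC=7: HALT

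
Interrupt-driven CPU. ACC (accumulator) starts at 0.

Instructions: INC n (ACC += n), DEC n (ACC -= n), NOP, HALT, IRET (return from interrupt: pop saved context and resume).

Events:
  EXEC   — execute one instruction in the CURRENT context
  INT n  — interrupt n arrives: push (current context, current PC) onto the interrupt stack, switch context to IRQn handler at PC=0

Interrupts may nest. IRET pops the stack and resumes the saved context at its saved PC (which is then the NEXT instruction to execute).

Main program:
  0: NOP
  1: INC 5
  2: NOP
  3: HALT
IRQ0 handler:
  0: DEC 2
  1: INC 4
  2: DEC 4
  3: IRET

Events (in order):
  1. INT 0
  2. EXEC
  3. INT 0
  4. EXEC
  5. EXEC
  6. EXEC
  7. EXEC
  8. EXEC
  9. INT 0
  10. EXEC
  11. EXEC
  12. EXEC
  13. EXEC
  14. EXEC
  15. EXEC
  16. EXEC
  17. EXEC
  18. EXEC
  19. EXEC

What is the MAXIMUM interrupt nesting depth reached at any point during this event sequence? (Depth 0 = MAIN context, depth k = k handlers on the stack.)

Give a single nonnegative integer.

Event 1 (INT 0): INT 0 arrives: push (MAIN, PC=0), enter IRQ0 at PC=0 (depth now 1) [depth=1]
Event 2 (EXEC): [IRQ0] PC=0: DEC 2 -> ACC=-2 [depth=1]
Event 3 (INT 0): INT 0 arrives: push (IRQ0, PC=1), enter IRQ0 at PC=0 (depth now 2) [depth=2]
Event 4 (EXEC): [IRQ0] PC=0: DEC 2 -> ACC=-4 [depth=2]
Event 5 (EXEC): [IRQ0] PC=1: INC 4 -> ACC=0 [depth=2]
Event 6 (EXEC): [IRQ0] PC=2: DEC 4 -> ACC=-4 [depth=2]
Event 7 (EXEC): [IRQ0] PC=3: IRET -> resume IRQ0 at PC=1 (depth now 1) [depth=1]
Event 8 (EXEC): [IRQ0] PC=1: INC 4 -> ACC=0 [depth=1]
Event 9 (INT 0): INT 0 arrives: push (IRQ0, PC=2), enter IRQ0 at PC=0 (depth now 2) [depth=2]
Event 10 (EXEC): [IRQ0] PC=0: DEC 2 -> ACC=-2 [depth=2]
Event 11 (EXEC): [IRQ0] PC=1: INC 4 -> ACC=2 [depth=2]
Event 12 (EXEC): [IRQ0] PC=2: DEC 4 -> ACC=-2 [depth=2]
Event 13 (EXEC): [IRQ0] PC=3: IRET -> resume IRQ0 at PC=2 (depth now 1) [depth=1]
Event 14 (EXEC): [IRQ0] PC=2: DEC 4 -> ACC=-6 [depth=1]
Event 15 (EXEC): [IRQ0] PC=3: IRET -> resume MAIN at PC=0 (depth now 0) [depth=0]
Event 16 (EXEC): [MAIN] PC=0: NOP [depth=0]
Event 17 (EXEC): [MAIN] PC=1: INC 5 -> ACC=-1 [depth=0]
Event 18 (EXEC): [MAIN] PC=2: NOP [depth=0]
Event 19 (EXEC): [MAIN] PC=3: HALT [depth=0]
Max depth observed: 2

Answer: 2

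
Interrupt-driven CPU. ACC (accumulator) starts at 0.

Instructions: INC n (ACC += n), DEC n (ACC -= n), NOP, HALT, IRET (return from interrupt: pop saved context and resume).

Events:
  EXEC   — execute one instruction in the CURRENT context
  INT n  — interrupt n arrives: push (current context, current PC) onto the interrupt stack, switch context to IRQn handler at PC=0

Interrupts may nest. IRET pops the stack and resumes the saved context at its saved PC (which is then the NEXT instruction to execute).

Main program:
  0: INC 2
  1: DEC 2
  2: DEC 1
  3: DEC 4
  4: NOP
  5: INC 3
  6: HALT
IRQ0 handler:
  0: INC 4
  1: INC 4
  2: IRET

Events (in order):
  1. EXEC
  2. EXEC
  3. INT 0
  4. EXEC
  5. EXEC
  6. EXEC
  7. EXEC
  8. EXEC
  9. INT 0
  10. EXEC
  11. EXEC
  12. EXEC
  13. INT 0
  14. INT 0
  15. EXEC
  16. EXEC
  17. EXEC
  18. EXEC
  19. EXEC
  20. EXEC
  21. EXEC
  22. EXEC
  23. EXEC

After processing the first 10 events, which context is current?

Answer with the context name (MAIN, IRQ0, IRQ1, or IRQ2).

Event 1 (EXEC): [MAIN] PC=0: INC 2 -> ACC=2
Event 2 (EXEC): [MAIN] PC=1: DEC 2 -> ACC=0
Event 3 (INT 0): INT 0 arrives: push (MAIN, PC=2), enter IRQ0 at PC=0 (depth now 1)
Event 4 (EXEC): [IRQ0] PC=0: INC 4 -> ACC=4
Event 5 (EXEC): [IRQ0] PC=1: INC 4 -> ACC=8
Event 6 (EXEC): [IRQ0] PC=2: IRET -> resume MAIN at PC=2 (depth now 0)
Event 7 (EXEC): [MAIN] PC=2: DEC 1 -> ACC=7
Event 8 (EXEC): [MAIN] PC=3: DEC 4 -> ACC=3
Event 9 (INT 0): INT 0 arrives: push (MAIN, PC=4), enter IRQ0 at PC=0 (depth now 1)
Event 10 (EXEC): [IRQ0] PC=0: INC 4 -> ACC=7

Answer: IRQ0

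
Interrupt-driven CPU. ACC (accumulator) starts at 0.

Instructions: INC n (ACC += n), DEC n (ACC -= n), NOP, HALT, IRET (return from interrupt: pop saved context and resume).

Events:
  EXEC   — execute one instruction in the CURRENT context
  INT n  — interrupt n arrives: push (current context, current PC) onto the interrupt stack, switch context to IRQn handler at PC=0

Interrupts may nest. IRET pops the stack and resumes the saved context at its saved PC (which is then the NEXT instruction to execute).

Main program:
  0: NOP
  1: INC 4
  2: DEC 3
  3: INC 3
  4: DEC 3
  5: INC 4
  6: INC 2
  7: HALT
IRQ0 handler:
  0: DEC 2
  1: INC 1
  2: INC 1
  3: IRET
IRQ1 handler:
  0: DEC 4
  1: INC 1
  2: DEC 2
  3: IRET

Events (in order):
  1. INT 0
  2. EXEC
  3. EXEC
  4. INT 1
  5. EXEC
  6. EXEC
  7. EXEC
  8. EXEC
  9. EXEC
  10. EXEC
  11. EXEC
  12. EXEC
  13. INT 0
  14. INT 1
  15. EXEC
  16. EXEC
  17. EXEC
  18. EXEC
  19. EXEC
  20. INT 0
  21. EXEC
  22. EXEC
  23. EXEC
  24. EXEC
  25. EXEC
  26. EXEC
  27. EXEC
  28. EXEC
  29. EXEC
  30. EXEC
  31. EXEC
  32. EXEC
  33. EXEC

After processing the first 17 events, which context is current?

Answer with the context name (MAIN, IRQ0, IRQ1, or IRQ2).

Event 1 (INT 0): INT 0 arrives: push (MAIN, PC=0), enter IRQ0 at PC=0 (depth now 1)
Event 2 (EXEC): [IRQ0] PC=0: DEC 2 -> ACC=-2
Event 3 (EXEC): [IRQ0] PC=1: INC 1 -> ACC=-1
Event 4 (INT 1): INT 1 arrives: push (IRQ0, PC=2), enter IRQ1 at PC=0 (depth now 2)
Event 5 (EXEC): [IRQ1] PC=0: DEC 4 -> ACC=-5
Event 6 (EXEC): [IRQ1] PC=1: INC 1 -> ACC=-4
Event 7 (EXEC): [IRQ1] PC=2: DEC 2 -> ACC=-6
Event 8 (EXEC): [IRQ1] PC=3: IRET -> resume IRQ0 at PC=2 (depth now 1)
Event 9 (EXEC): [IRQ0] PC=2: INC 1 -> ACC=-5
Event 10 (EXEC): [IRQ0] PC=3: IRET -> resume MAIN at PC=0 (depth now 0)
Event 11 (EXEC): [MAIN] PC=0: NOP
Event 12 (EXEC): [MAIN] PC=1: INC 4 -> ACC=-1
Event 13 (INT 0): INT 0 arrives: push (MAIN, PC=2), enter IRQ0 at PC=0 (depth now 1)
Event 14 (INT 1): INT 1 arrives: push (IRQ0, PC=0), enter IRQ1 at PC=0 (depth now 2)
Event 15 (EXEC): [IRQ1] PC=0: DEC 4 -> ACC=-5
Event 16 (EXEC): [IRQ1] PC=1: INC 1 -> ACC=-4
Event 17 (EXEC): [IRQ1] PC=2: DEC 2 -> ACC=-6

Answer: IRQ1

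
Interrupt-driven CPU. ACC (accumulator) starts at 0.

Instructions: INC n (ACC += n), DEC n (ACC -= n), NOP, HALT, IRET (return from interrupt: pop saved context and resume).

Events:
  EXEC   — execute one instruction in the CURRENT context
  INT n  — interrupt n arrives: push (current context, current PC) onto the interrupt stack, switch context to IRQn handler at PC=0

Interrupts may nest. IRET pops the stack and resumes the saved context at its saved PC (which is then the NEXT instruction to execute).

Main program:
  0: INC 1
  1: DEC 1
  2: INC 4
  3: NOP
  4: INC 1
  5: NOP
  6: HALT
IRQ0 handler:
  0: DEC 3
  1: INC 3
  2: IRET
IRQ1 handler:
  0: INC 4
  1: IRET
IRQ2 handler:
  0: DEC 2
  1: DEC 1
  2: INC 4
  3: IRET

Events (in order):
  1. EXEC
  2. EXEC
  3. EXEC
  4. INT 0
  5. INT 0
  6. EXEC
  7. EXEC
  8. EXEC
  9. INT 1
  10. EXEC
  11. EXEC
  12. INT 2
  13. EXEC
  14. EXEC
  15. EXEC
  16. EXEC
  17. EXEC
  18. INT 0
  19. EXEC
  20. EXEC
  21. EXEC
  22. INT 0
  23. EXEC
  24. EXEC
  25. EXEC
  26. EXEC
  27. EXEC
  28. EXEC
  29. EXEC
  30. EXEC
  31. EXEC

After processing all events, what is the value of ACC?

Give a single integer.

Answer: 10

Derivation:
Event 1 (EXEC): [MAIN] PC=0: INC 1 -> ACC=1
Event 2 (EXEC): [MAIN] PC=1: DEC 1 -> ACC=0
Event 3 (EXEC): [MAIN] PC=2: INC 4 -> ACC=4
Event 4 (INT 0): INT 0 arrives: push (MAIN, PC=3), enter IRQ0 at PC=0 (depth now 1)
Event 5 (INT 0): INT 0 arrives: push (IRQ0, PC=0), enter IRQ0 at PC=0 (depth now 2)
Event 6 (EXEC): [IRQ0] PC=0: DEC 3 -> ACC=1
Event 7 (EXEC): [IRQ0] PC=1: INC 3 -> ACC=4
Event 8 (EXEC): [IRQ0] PC=2: IRET -> resume IRQ0 at PC=0 (depth now 1)
Event 9 (INT 1): INT 1 arrives: push (IRQ0, PC=0), enter IRQ1 at PC=0 (depth now 2)
Event 10 (EXEC): [IRQ1] PC=0: INC 4 -> ACC=8
Event 11 (EXEC): [IRQ1] PC=1: IRET -> resume IRQ0 at PC=0 (depth now 1)
Event 12 (INT 2): INT 2 arrives: push (IRQ0, PC=0), enter IRQ2 at PC=0 (depth now 2)
Event 13 (EXEC): [IRQ2] PC=0: DEC 2 -> ACC=6
Event 14 (EXEC): [IRQ2] PC=1: DEC 1 -> ACC=5
Event 15 (EXEC): [IRQ2] PC=2: INC 4 -> ACC=9
Event 16 (EXEC): [IRQ2] PC=3: IRET -> resume IRQ0 at PC=0 (depth now 1)
Event 17 (EXEC): [IRQ0] PC=0: DEC 3 -> ACC=6
Event 18 (INT 0): INT 0 arrives: push (IRQ0, PC=1), enter IRQ0 at PC=0 (depth now 2)
Event 19 (EXEC): [IRQ0] PC=0: DEC 3 -> ACC=3
Event 20 (EXEC): [IRQ0] PC=1: INC 3 -> ACC=6
Event 21 (EXEC): [IRQ0] PC=2: IRET -> resume IRQ0 at PC=1 (depth now 1)
Event 22 (INT 0): INT 0 arrives: push (IRQ0, PC=1), enter IRQ0 at PC=0 (depth now 2)
Event 23 (EXEC): [IRQ0] PC=0: DEC 3 -> ACC=3
Event 24 (EXEC): [IRQ0] PC=1: INC 3 -> ACC=6
Event 25 (EXEC): [IRQ0] PC=2: IRET -> resume IRQ0 at PC=1 (depth now 1)
Event 26 (EXEC): [IRQ0] PC=1: INC 3 -> ACC=9
Event 27 (EXEC): [IRQ0] PC=2: IRET -> resume MAIN at PC=3 (depth now 0)
Event 28 (EXEC): [MAIN] PC=3: NOP
Event 29 (EXEC): [MAIN] PC=4: INC 1 -> ACC=10
Event 30 (EXEC): [MAIN] PC=5: NOP
Event 31 (EXEC): [MAIN] PC=6: HALT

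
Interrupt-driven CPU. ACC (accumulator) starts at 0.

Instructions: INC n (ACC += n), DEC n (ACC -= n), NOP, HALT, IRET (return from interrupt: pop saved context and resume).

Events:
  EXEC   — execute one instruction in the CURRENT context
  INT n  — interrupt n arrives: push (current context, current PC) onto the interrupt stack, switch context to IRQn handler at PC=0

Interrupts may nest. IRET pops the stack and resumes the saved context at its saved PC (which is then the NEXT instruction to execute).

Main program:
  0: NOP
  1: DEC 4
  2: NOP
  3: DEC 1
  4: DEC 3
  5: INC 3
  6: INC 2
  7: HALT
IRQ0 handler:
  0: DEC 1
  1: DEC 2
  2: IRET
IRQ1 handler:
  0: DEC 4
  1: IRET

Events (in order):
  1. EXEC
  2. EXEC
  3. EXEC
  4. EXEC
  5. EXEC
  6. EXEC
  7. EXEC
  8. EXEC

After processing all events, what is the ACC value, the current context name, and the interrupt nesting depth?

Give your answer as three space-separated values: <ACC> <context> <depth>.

Answer: -3 MAIN 0

Derivation:
Event 1 (EXEC): [MAIN] PC=0: NOP
Event 2 (EXEC): [MAIN] PC=1: DEC 4 -> ACC=-4
Event 3 (EXEC): [MAIN] PC=2: NOP
Event 4 (EXEC): [MAIN] PC=3: DEC 1 -> ACC=-5
Event 5 (EXEC): [MAIN] PC=4: DEC 3 -> ACC=-8
Event 6 (EXEC): [MAIN] PC=5: INC 3 -> ACC=-5
Event 7 (EXEC): [MAIN] PC=6: INC 2 -> ACC=-3
Event 8 (EXEC): [MAIN] PC=7: HALT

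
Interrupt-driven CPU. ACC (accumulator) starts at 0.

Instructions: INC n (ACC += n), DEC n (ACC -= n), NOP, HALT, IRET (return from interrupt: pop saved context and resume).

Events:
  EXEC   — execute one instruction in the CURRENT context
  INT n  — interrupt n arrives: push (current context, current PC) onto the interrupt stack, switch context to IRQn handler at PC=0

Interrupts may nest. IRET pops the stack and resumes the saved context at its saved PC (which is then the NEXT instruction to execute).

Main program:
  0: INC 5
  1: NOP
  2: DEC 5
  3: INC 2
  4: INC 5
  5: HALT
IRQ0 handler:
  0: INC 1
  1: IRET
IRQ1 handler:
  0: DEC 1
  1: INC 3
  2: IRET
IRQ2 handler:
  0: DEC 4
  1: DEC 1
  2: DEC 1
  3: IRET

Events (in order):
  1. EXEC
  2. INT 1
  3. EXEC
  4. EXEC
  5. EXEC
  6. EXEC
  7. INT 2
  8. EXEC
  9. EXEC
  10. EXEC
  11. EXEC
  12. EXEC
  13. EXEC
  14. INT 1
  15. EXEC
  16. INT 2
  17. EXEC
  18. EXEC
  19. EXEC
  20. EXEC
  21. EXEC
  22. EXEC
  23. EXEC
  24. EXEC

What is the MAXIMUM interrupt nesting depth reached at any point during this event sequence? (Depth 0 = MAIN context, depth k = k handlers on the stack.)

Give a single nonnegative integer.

Answer: 2

Derivation:
Event 1 (EXEC): [MAIN] PC=0: INC 5 -> ACC=5 [depth=0]
Event 2 (INT 1): INT 1 arrives: push (MAIN, PC=1), enter IRQ1 at PC=0 (depth now 1) [depth=1]
Event 3 (EXEC): [IRQ1] PC=0: DEC 1 -> ACC=4 [depth=1]
Event 4 (EXEC): [IRQ1] PC=1: INC 3 -> ACC=7 [depth=1]
Event 5 (EXEC): [IRQ1] PC=2: IRET -> resume MAIN at PC=1 (depth now 0) [depth=0]
Event 6 (EXEC): [MAIN] PC=1: NOP [depth=0]
Event 7 (INT 2): INT 2 arrives: push (MAIN, PC=2), enter IRQ2 at PC=0 (depth now 1) [depth=1]
Event 8 (EXEC): [IRQ2] PC=0: DEC 4 -> ACC=3 [depth=1]
Event 9 (EXEC): [IRQ2] PC=1: DEC 1 -> ACC=2 [depth=1]
Event 10 (EXEC): [IRQ2] PC=2: DEC 1 -> ACC=1 [depth=1]
Event 11 (EXEC): [IRQ2] PC=3: IRET -> resume MAIN at PC=2 (depth now 0) [depth=0]
Event 12 (EXEC): [MAIN] PC=2: DEC 5 -> ACC=-4 [depth=0]
Event 13 (EXEC): [MAIN] PC=3: INC 2 -> ACC=-2 [depth=0]
Event 14 (INT 1): INT 1 arrives: push (MAIN, PC=4), enter IRQ1 at PC=0 (depth now 1) [depth=1]
Event 15 (EXEC): [IRQ1] PC=0: DEC 1 -> ACC=-3 [depth=1]
Event 16 (INT 2): INT 2 arrives: push (IRQ1, PC=1), enter IRQ2 at PC=0 (depth now 2) [depth=2]
Event 17 (EXEC): [IRQ2] PC=0: DEC 4 -> ACC=-7 [depth=2]
Event 18 (EXEC): [IRQ2] PC=1: DEC 1 -> ACC=-8 [depth=2]
Event 19 (EXEC): [IRQ2] PC=2: DEC 1 -> ACC=-9 [depth=2]
Event 20 (EXEC): [IRQ2] PC=3: IRET -> resume IRQ1 at PC=1 (depth now 1) [depth=1]
Event 21 (EXEC): [IRQ1] PC=1: INC 3 -> ACC=-6 [depth=1]
Event 22 (EXEC): [IRQ1] PC=2: IRET -> resume MAIN at PC=4 (depth now 0) [depth=0]
Event 23 (EXEC): [MAIN] PC=4: INC 5 -> ACC=-1 [depth=0]
Event 24 (EXEC): [MAIN] PC=5: HALT [depth=0]
Max depth observed: 2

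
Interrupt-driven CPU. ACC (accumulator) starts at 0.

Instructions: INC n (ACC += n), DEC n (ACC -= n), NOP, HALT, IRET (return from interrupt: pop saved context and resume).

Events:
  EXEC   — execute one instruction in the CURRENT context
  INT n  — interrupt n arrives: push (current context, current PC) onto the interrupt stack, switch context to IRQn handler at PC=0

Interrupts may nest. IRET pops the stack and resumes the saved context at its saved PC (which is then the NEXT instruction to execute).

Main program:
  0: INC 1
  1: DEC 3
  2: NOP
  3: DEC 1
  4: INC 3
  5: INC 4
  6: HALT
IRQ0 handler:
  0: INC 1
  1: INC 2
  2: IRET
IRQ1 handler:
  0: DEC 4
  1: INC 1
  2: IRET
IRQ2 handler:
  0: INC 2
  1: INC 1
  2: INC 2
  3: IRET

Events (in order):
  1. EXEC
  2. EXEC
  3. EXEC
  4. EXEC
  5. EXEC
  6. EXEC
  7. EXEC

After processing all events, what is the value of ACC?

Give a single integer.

Answer: 4

Derivation:
Event 1 (EXEC): [MAIN] PC=0: INC 1 -> ACC=1
Event 2 (EXEC): [MAIN] PC=1: DEC 3 -> ACC=-2
Event 3 (EXEC): [MAIN] PC=2: NOP
Event 4 (EXEC): [MAIN] PC=3: DEC 1 -> ACC=-3
Event 5 (EXEC): [MAIN] PC=4: INC 3 -> ACC=0
Event 6 (EXEC): [MAIN] PC=5: INC 4 -> ACC=4
Event 7 (EXEC): [MAIN] PC=6: HALT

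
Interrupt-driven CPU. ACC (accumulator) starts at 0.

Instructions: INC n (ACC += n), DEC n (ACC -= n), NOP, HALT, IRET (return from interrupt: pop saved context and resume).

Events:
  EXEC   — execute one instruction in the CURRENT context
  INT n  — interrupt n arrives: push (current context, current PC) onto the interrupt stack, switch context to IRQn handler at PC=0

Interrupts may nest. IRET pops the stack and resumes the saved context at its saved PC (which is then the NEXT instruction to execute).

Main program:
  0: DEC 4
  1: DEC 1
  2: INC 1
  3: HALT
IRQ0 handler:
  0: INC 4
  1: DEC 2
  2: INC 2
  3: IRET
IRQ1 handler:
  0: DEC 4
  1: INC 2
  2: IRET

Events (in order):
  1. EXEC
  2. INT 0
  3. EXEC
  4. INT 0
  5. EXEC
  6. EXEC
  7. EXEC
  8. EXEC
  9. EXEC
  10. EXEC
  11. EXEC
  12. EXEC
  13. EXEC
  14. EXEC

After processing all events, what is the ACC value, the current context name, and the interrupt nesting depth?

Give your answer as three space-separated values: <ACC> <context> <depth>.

Event 1 (EXEC): [MAIN] PC=0: DEC 4 -> ACC=-4
Event 2 (INT 0): INT 0 arrives: push (MAIN, PC=1), enter IRQ0 at PC=0 (depth now 1)
Event 3 (EXEC): [IRQ0] PC=0: INC 4 -> ACC=0
Event 4 (INT 0): INT 0 arrives: push (IRQ0, PC=1), enter IRQ0 at PC=0 (depth now 2)
Event 5 (EXEC): [IRQ0] PC=0: INC 4 -> ACC=4
Event 6 (EXEC): [IRQ0] PC=1: DEC 2 -> ACC=2
Event 7 (EXEC): [IRQ0] PC=2: INC 2 -> ACC=4
Event 8 (EXEC): [IRQ0] PC=3: IRET -> resume IRQ0 at PC=1 (depth now 1)
Event 9 (EXEC): [IRQ0] PC=1: DEC 2 -> ACC=2
Event 10 (EXEC): [IRQ0] PC=2: INC 2 -> ACC=4
Event 11 (EXEC): [IRQ0] PC=3: IRET -> resume MAIN at PC=1 (depth now 0)
Event 12 (EXEC): [MAIN] PC=1: DEC 1 -> ACC=3
Event 13 (EXEC): [MAIN] PC=2: INC 1 -> ACC=4
Event 14 (EXEC): [MAIN] PC=3: HALT

Answer: 4 MAIN 0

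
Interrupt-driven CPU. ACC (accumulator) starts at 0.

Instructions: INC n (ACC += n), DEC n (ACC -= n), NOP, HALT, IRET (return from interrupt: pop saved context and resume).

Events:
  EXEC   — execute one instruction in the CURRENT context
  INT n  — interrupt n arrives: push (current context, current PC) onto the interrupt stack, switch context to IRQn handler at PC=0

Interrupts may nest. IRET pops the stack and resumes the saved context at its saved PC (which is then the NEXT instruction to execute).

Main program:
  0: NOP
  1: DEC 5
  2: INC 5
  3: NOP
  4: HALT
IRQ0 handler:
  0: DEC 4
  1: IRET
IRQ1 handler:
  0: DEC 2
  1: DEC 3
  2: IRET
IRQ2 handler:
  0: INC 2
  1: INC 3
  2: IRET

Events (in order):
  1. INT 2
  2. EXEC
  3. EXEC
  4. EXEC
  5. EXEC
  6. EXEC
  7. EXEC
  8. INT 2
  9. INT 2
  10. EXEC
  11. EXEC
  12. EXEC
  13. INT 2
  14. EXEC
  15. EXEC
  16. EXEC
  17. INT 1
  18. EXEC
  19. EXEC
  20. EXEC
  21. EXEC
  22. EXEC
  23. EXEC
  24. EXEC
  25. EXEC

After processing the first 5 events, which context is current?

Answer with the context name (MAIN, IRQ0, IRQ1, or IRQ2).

Event 1 (INT 2): INT 2 arrives: push (MAIN, PC=0), enter IRQ2 at PC=0 (depth now 1)
Event 2 (EXEC): [IRQ2] PC=0: INC 2 -> ACC=2
Event 3 (EXEC): [IRQ2] PC=1: INC 3 -> ACC=5
Event 4 (EXEC): [IRQ2] PC=2: IRET -> resume MAIN at PC=0 (depth now 0)
Event 5 (EXEC): [MAIN] PC=0: NOP

Answer: MAIN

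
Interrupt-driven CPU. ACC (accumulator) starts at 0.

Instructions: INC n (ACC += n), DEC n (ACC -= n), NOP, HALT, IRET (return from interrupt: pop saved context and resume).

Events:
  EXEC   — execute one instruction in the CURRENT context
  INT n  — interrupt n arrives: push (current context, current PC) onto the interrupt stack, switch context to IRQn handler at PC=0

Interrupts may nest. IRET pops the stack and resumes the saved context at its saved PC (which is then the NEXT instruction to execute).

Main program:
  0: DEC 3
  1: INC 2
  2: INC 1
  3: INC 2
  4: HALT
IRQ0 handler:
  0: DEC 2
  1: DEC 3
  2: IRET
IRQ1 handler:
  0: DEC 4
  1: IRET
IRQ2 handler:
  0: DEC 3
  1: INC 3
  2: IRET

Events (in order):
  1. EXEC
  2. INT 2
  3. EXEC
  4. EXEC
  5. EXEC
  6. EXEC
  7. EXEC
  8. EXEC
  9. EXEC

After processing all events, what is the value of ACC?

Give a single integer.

Event 1 (EXEC): [MAIN] PC=0: DEC 3 -> ACC=-3
Event 2 (INT 2): INT 2 arrives: push (MAIN, PC=1), enter IRQ2 at PC=0 (depth now 1)
Event 3 (EXEC): [IRQ2] PC=0: DEC 3 -> ACC=-6
Event 4 (EXEC): [IRQ2] PC=1: INC 3 -> ACC=-3
Event 5 (EXEC): [IRQ2] PC=2: IRET -> resume MAIN at PC=1 (depth now 0)
Event 6 (EXEC): [MAIN] PC=1: INC 2 -> ACC=-1
Event 7 (EXEC): [MAIN] PC=2: INC 1 -> ACC=0
Event 8 (EXEC): [MAIN] PC=3: INC 2 -> ACC=2
Event 9 (EXEC): [MAIN] PC=4: HALT

Answer: 2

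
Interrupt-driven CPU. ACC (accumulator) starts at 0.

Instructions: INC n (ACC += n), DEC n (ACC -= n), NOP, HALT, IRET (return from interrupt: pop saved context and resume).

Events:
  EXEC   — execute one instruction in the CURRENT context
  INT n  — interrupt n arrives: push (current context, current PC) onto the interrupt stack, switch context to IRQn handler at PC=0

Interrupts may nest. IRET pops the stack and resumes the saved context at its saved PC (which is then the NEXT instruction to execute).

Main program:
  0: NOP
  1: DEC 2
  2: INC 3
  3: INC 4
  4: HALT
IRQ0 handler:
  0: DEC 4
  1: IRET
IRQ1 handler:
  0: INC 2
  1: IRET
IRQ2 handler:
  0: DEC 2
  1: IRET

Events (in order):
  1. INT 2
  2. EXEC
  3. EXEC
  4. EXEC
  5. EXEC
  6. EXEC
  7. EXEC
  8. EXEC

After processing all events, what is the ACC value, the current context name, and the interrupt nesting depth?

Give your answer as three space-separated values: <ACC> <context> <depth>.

Answer: 3 MAIN 0

Derivation:
Event 1 (INT 2): INT 2 arrives: push (MAIN, PC=0), enter IRQ2 at PC=0 (depth now 1)
Event 2 (EXEC): [IRQ2] PC=0: DEC 2 -> ACC=-2
Event 3 (EXEC): [IRQ2] PC=1: IRET -> resume MAIN at PC=0 (depth now 0)
Event 4 (EXEC): [MAIN] PC=0: NOP
Event 5 (EXEC): [MAIN] PC=1: DEC 2 -> ACC=-4
Event 6 (EXEC): [MAIN] PC=2: INC 3 -> ACC=-1
Event 7 (EXEC): [MAIN] PC=3: INC 4 -> ACC=3
Event 8 (EXEC): [MAIN] PC=4: HALT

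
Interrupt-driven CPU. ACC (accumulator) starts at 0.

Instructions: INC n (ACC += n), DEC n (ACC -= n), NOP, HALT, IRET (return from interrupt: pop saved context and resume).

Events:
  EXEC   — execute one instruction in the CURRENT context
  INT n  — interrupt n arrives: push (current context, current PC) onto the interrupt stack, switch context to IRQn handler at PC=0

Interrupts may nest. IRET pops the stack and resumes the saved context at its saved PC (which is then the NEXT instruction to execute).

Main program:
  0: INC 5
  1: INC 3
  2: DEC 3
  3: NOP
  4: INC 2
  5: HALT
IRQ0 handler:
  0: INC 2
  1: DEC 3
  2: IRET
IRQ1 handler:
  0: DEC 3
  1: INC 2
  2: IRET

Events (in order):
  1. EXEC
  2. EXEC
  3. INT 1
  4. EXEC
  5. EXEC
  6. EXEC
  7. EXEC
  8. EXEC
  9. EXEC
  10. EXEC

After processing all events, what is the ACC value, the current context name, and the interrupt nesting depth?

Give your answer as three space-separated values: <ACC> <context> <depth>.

Answer: 6 MAIN 0

Derivation:
Event 1 (EXEC): [MAIN] PC=0: INC 5 -> ACC=5
Event 2 (EXEC): [MAIN] PC=1: INC 3 -> ACC=8
Event 3 (INT 1): INT 1 arrives: push (MAIN, PC=2), enter IRQ1 at PC=0 (depth now 1)
Event 4 (EXEC): [IRQ1] PC=0: DEC 3 -> ACC=5
Event 5 (EXEC): [IRQ1] PC=1: INC 2 -> ACC=7
Event 6 (EXEC): [IRQ1] PC=2: IRET -> resume MAIN at PC=2 (depth now 0)
Event 7 (EXEC): [MAIN] PC=2: DEC 3 -> ACC=4
Event 8 (EXEC): [MAIN] PC=3: NOP
Event 9 (EXEC): [MAIN] PC=4: INC 2 -> ACC=6
Event 10 (EXEC): [MAIN] PC=5: HALT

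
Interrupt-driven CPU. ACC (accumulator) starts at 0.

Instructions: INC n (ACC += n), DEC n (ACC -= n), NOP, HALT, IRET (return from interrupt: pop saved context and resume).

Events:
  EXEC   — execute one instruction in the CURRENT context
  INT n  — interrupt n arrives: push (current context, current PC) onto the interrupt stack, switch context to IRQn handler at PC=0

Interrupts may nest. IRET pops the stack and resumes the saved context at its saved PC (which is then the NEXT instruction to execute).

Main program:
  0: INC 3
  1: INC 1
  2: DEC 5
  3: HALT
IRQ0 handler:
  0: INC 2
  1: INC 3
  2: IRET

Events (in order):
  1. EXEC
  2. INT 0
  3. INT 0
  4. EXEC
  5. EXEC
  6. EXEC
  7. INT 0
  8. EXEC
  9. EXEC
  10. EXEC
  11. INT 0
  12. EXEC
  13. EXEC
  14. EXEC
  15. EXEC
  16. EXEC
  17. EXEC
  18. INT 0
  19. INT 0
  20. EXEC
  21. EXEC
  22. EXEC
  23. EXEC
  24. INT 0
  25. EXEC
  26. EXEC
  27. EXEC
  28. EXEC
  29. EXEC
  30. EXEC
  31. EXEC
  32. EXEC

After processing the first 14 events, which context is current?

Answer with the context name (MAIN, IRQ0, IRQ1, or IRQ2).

Event 1 (EXEC): [MAIN] PC=0: INC 3 -> ACC=3
Event 2 (INT 0): INT 0 arrives: push (MAIN, PC=1), enter IRQ0 at PC=0 (depth now 1)
Event 3 (INT 0): INT 0 arrives: push (IRQ0, PC=0), enter IRQ0 at PC=0 (depth now 2)
Event 4 (EXEC): [IRQ0] PC=0: INC 2 -> ACC=5
Event 5 (EXEC): [IRQ0] PC=1: INC 3 -> ACC=8
Event 6 (EXEC): [IRQ0] PC=2: IRET -> resume IRQ0 at PC=0 (depth now 1)
Event 7 (INT 0): INT 0 arrives: push (IRQ0, PC=0), enter IRQ0 at PC=0 (depth now 2)
Event 8 (EXEC): [IRQ0] PC=0: INC 2 -> ACC=10
Event 9 (EXEC): [IRQ0] PC=1: INC 3 -> ACC=13
Event 10 (EXEC): [IRQ0] PC=2: IRET -> resume IRQ0 at PC=0 (depth now 1)
Event 11 (INT 0): INT 0 arrives: push (IRQ0, PC=0), enter IRQ0 at PC=0 (depth now 2)
Event 12 (EXEC): [IRQ0] PC=0: INC 2 -> ACC=15
Event 13 (EXEC): [IRQ0] PC=1: INC 3 -> ACC=18
Event 14 (EXEC): [IRQ0] PC=2: IRET -> resume IRQ0 at PC=0 (depth now 1)

Answer: IRQ0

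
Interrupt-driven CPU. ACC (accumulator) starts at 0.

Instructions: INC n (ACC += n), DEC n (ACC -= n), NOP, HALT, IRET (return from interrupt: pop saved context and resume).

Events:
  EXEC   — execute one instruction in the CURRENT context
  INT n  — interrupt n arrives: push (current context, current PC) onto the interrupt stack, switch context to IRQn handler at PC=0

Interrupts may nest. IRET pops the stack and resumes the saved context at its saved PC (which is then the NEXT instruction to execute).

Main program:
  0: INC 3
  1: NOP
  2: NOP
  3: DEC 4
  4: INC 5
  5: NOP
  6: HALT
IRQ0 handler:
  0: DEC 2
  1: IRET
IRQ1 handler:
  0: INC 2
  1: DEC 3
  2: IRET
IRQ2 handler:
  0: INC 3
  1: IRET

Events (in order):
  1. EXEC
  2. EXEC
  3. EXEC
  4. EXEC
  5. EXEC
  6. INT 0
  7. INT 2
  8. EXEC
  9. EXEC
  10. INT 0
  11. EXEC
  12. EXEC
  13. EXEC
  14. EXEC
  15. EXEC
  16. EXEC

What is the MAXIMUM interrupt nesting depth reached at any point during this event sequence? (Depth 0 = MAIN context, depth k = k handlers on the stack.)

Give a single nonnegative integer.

Answer: 2

Derivation:
Event 1 (EXEC): [MAIN] PC=0: INC 3 -> ACC=3 [depth=0]
Event 2 (EXEC): [MAIN] PC=1: NOP [depth=0]
Event 3 (EXEC): [MAIN] PC=2: NOP [depth=0]
Event 4 (EXEC): [MAIN] PC=3: DEC 4 -> ACC=-1 [depth=0]
Event 5 (EXEC): [MAIN] PC=4: INC 5 -> ACC=4 [depth=0]
Event 6 (INT 0): INT 0 arrives: push (MAIN, PC=5), enter IRQ0 at PC=0 (depth now 1) [depth=1]
Event 7 (INT 2): INT 2 arrives: push (IRQ0, PC=0), enter IRQ2 at PC=0 (depth now 2) [depth=2]
Event 8 (EXEC): [IRQ2] PC=0: INC 3 -> ACC=7 [depth=2]
Event 9 (EXEC): [IRQ2] PC=1: IRET -> resume IRQ0 at PC=0 (depth now 1) [depth=1]
Event 10 (INT 0): INT 0 arrives: push (IRQ0, PC=0), enter IRQ0 at PC=0 (depth now 2) [depth=2]
Event 11 (EXEC): [IRQ0] PC=0: DEC 2 -> ACC=5 [depth=2]
Event 12 (EXEC): [IRQ0] PC=1: IRET -> resume IRQ0 at PC=0 (depth now 1) [depth=1]
Event 13 (EXEC): [IRQ0] PC=0: DEC 2 -> ACC=3 [depth=1]
Event 14 (EXEC): [IRQ0] PC=1: IRET -> resume MAIN at PC=5 (depth now 0) [depth=0]
Event 15 (EXEC): [MAIN] PC=5: NOP [depth=0]
Event 16 (EXEC): [MAIN] PC=6: HALT [depth=0]
Max depth observed: 2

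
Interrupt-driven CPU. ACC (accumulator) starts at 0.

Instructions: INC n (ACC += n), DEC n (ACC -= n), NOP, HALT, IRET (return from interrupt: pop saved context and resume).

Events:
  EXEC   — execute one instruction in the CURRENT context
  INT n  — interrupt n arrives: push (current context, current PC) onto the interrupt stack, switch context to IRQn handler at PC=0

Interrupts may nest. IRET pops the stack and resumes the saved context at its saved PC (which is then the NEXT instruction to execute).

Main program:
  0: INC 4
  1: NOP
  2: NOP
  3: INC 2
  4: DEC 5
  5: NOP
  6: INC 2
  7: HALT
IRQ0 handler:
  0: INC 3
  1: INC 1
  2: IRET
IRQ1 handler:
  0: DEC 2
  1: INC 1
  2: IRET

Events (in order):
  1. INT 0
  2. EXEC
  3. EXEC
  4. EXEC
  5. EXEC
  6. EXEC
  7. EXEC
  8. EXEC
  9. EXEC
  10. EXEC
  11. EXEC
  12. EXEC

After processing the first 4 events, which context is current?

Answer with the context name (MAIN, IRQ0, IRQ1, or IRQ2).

Answer: MAIN

Derivation:
Event 1 (INT 0): INT 0 arrives: push (MAIN, PC=0), enter IRQ0 at PC=0 (depth now 1)
Event 2 (EXEC): [IRQ0] PC=0: INC 3 -> ACC=3
Event 3 (EXEC): [IRQ0] PC=1: INC 1 -> ACC=4
Event 4 (EXEC): [IRQ0] PC=2: IRET -> resume MAIN at PC=0 (depth now 0)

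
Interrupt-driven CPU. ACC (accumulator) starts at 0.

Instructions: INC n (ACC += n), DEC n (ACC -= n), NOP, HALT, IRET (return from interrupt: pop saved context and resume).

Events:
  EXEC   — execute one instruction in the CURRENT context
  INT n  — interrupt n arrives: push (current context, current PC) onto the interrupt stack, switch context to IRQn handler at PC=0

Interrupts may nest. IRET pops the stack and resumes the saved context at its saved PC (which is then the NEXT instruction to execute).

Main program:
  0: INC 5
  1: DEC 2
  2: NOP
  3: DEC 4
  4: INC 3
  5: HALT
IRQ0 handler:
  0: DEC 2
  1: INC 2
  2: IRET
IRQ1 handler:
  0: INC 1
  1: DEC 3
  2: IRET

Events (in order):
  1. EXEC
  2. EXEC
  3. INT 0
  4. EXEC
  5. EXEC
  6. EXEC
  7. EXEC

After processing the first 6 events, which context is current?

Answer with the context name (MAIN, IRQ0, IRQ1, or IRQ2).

Answer: MAIN

Derivation:
Event 1 (EXEC): [MAIN] PC=0: INC 5 -> ACC=5
Event 2 (EXEC): [MAIN] PC=1: DEC 2 -> ACC=3
Event 3 (INT 0): INT 0 arrives: push (MAIN, PC=2), enter IRQ0 at PC=0 (depth now 1)
Event 4 (EXEC): [IRQ0] PC=0: DEC 2 -> ACC=1
Event 5 (EXEC): [IRQ0] PC=1: INC 2 -> ACC=3
Event 6 (EXEC): [IRQ0] PC=2: IRET -> resume MAIN at PC=2 (depth now 0)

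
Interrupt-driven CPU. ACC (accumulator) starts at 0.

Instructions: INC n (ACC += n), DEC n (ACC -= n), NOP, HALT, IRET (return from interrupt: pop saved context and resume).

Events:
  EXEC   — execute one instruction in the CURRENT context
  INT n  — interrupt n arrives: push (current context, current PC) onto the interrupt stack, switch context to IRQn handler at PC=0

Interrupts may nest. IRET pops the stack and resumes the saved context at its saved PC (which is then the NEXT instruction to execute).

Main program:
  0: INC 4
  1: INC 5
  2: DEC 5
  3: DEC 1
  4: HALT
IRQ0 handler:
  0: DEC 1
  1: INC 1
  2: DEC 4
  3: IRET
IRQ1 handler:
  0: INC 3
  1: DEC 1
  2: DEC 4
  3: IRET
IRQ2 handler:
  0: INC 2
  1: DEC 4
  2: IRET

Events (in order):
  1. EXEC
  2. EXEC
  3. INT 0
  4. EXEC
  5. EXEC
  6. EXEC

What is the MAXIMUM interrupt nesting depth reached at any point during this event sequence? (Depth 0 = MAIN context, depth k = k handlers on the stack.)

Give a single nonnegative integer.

Event 1 (EXEC): [MAIN] PC=0: INC 4 -> ACC=4 [depth=0]
Event 2 (EXEC): [MAIN] PC=1: INC 5 -> ACC=9 [depth=0]
Event 3 (INT 0): INT 0 arrives: push (MAIN, PC=2), enter IRQ0 at PC=0 (depth now 1) [depth=1]
Event 4 (EXEC): [IRQ0] PC=0: DEC 1 -> ACC=8 [depth=1]
Event 5 (EXEC): [IRQ0] PC=1: INC 1 -> ACC=9 [depth=1]
Event 6 (EXEC): [IRQ0] PC=2: DEC 4 -> ACC=5 [depth=1]
Max depth observed: 1

Answer: 1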